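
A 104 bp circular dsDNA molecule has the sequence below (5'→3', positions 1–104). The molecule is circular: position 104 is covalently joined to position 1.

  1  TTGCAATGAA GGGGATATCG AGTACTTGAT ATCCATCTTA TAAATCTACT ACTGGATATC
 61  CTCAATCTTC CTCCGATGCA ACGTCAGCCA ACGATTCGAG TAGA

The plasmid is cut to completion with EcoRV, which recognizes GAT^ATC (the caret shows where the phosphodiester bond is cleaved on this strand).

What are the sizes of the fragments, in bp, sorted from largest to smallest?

EcoRV sites (GATATC) start at positions 14, 28, 55.
EcoRV cuts after base 3 of each site, so after positions 16, 30, 57.
Circular molecule, 3 cuts → 3 fragments:
  17–30 → 14 bp
  31–57 → 27 bp
  58–104 then 1–16 → 47 + 16 = 63 bp
Sorted largest to smallest: 63, 27, 14 bp.

63, 27, 14 bp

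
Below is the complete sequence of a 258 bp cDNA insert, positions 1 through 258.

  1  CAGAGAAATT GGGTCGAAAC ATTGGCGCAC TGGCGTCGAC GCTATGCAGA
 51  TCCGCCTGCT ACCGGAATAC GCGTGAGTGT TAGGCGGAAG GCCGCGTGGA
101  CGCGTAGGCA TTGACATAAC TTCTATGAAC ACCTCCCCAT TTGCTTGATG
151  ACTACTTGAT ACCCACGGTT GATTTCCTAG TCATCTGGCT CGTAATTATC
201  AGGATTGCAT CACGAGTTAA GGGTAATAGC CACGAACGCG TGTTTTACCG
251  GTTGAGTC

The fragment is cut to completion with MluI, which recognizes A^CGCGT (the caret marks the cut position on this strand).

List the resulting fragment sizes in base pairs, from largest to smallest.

136, 69, 31, 22 bp

MluI sites (ACGCGT) start at positions 69, 100, 236.
MluI cuts after the first base of each site, so after positions 69, 100, 236.
Linear molecule, 3 cuts → 4 fragments:
  1–69 → 69 bp
  70–100 → 31 bp
  101–236 → 136 bp
  237–258 → 22 bp
Sorted largest to smallest: 136, 69, 31, 22 bp.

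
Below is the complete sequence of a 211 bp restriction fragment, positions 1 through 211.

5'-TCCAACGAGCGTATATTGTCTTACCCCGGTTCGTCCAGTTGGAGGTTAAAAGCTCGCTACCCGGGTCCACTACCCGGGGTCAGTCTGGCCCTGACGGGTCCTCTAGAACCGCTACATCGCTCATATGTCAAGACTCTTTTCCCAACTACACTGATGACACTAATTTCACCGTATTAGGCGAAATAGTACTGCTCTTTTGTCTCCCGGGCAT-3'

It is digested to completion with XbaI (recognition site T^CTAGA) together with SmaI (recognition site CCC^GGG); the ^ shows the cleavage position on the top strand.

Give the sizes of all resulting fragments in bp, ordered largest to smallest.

The XbaI site (TCTAGA) starts at position 102.
XbaI cuts after the first base of each site, so after position 102.
SmaI sites (CCCGGG) start at positions 60, 73, 203.
SmaI cuts after base 3 of each site, so after positions 62, 75, 205.
Combined cut positions: 62, 75, 102, 205.
Linear molecule, 4 cuts → 5 fragments:
  1–62 → 62 bp
  63–75 → 13 bp
  76–102 → 27 bp
  103–205 → 103 bp
  206–211 → 6 bp
Sorted largest to smallest: 103, 62, 27, 13, 6 bp.

103, 62, 27, 13, 6 bp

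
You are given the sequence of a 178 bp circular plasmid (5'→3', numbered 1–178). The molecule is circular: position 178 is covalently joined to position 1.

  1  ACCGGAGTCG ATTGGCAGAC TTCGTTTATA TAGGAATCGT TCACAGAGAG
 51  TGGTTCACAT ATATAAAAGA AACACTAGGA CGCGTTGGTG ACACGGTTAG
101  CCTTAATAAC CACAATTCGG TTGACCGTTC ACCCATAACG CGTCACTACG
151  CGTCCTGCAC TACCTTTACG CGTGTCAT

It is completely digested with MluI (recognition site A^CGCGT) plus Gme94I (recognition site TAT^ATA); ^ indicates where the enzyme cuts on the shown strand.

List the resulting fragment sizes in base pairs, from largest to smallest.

58, 39, 33, 20, 18, 10 bp

MluI sites (ACGCGT) start at positions 80, 138, 148, 168.
MluI cuts after the first base of each site, so after positions 80, 138, 148, 168.
Gme94I sites (TATATA) start at positions 27, 60.
Gme94I cuts after base 3 of each site, so after positions 29, 62.
Combined cut positions: 29, 62, 80, 138, 148, 168.
Circular molecule, 6 cuts → 6 fragments:
  30–62 → 33 bp
  63–80 → 18 bp
  81–138 → 58 bp
  139–148 → 10 bp
  149–168 → 20 bp
  169–178 then 1–29 → 10 + 29 = 39 bp
Sorted largest to smallest: 58, 39, 33, 20, 18, 10 bp.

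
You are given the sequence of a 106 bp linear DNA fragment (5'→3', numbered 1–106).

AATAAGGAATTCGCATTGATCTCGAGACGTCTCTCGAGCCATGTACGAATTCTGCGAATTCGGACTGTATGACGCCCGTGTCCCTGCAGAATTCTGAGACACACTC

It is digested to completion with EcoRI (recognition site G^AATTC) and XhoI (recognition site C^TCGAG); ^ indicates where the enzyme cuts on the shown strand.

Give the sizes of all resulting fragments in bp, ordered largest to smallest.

33, 17, 14, 14, 12, 9, 7 bp

EcoRI sites (GAATTC) start at positions 7, 47, 56, 89.
EcoRI cuts after the first base of each site, so after positions 7, 47, 56, 89.
XhoI sites (CTCGAG) start at positions 21, 33.
XhoI cuts after the first base of each site, so after positions 21, 33.
Combined cut positions: 7, 21, 33, 47, 56, 89.
Linear molecule, 6 cuts → 7 fragments:
  1–7 → 7 bp
  8–21 → 14 bp
  22–33 → 12 bp
  34–47 → 14 bp
  48–56 → 9 bp
  57–89 → 33 bp
  90–106 → 17 bp
Sorted largest to smallest: 33, 17, 14, 14, 12, 9, 7 bp.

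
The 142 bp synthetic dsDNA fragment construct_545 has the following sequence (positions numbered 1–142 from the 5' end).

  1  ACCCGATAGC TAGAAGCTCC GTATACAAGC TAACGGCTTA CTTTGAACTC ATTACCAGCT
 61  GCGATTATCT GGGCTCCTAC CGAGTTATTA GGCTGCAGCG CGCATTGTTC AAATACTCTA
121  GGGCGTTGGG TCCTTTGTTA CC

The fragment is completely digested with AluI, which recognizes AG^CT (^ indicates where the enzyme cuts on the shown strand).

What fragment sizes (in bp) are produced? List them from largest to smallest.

84, 29, 13, 9, 7 bp

AluI sites (AGCT) start at positions 8, 15, 28, 57.
AluI cuts after base 2 of each site, so after positions 9, 16, 29, 58.
Linear molecule, 4 cuts → 5 fragments:
  1–9 → 9 bp
  10–16 → 7 bp
  17–29 → 13 bp
  30–58 → 29 bp
  59–142 → 84 bp
Sorted largest to smallest: 84, 29, 13, 9, 7 bp.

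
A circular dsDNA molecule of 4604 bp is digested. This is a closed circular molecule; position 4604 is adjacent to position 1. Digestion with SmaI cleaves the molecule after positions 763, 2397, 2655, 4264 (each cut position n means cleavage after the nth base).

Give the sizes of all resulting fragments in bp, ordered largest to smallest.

Circular molecule, 4 cuts → 4 fragments:
  2397 − 763 = 1634 bp
  2655 − 2397 = 258 bp
  4264 − 2655 = 1609 bp
  wrap: 4604 − 4264 + 763 = 1103 bp
Sorted largest to smallest: 1634, 1609, 1103, 258 bp.

1634, 1609, 1103, 258 bp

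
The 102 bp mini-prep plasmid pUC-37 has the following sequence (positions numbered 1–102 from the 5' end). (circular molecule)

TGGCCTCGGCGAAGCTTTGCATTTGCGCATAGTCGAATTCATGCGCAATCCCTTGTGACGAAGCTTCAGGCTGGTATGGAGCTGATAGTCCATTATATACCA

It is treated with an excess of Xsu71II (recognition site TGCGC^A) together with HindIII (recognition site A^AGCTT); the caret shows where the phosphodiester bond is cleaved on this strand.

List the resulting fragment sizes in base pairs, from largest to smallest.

53, 18, 16, 15 bp

Xsu71II sites (TGCGCA) start at positions 24, 42.
Xsu71II cuts after base 5 of each site (before the last base), so after positions 28, 46.
HindIII sites (AAGCTT) start at positions 12, 61.
HindIII cuts after the first base of each site, so after positions 12, 61.
Combined cut positions: 12, 28, 46, 61.
Circular molecule, 4 cuts → 4 fragments:
  13–28 → 16 bp
  29–46 → 18 bp
  47–61 → 15 bp
  62–102 then 1–12 → 41 + 12 = 53 bp
Sorted largest to smallest: 53, 18, 16, 15 bp.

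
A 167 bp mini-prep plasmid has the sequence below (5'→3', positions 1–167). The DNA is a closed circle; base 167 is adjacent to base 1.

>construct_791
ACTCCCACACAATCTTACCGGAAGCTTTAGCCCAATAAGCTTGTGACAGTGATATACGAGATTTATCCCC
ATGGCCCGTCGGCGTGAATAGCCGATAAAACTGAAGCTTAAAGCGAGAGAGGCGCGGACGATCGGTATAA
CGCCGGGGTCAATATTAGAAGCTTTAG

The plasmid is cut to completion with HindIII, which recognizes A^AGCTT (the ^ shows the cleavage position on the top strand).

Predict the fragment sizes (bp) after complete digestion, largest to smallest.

HindIII sites (AAGCTT) start at positions 22, 37, 104, 159.
HindIII cuts after the first base of each site, so after positions 22, 37, 104, 159.
Circular molecule, 4 cuts → 4 fragments:
  23–37 → 15 bp
  38–104 → 67 bp
  105–159 → 55 bp
  160–167 then 1–22 → 8 + 22 = 30 bp
Sorted largest to smallest: 67, 55, 30, 15 bp.

67, 55, 30, 15 bp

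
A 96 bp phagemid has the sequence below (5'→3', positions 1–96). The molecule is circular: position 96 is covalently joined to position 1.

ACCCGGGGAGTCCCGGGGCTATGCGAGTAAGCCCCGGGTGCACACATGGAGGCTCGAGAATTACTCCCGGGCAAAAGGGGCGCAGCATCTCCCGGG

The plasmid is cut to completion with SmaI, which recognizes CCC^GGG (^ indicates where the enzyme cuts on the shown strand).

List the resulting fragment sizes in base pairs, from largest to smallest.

33, 25, 21, 10, 7 bp

SmaI sites (CCCGGG) start at positions 2, 12, 33, 66, 91.
SmaI cuts after base 3 of each site, so after positions 4, 14, 35, 68, 93.
Circular molecule, 5 cuts → 5 fragments:
  5–14 → 10 bp
  15–35 → 21 bp
  36–68 → 33 bp
  69–93 → 25 bp
  94–96 then 1–4 → 3 + 4 = 7 bp
Sorted largest to smallest: 33, 25, 21, 10, 7 bp.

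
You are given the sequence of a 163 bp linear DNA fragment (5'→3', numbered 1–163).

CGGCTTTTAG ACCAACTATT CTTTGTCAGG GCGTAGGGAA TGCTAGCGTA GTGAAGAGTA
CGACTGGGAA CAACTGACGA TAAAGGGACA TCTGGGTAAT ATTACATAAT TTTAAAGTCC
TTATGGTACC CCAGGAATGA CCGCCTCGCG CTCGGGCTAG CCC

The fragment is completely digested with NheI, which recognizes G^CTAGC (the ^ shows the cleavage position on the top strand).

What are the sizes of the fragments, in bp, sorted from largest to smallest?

114, 42, 7 bp

NheI sites (GCTAGC) start at positions 42, 156.
NheI cuts after the first base of each site, so after positions 42, 156.
Linear molecule, 2 cuts → 3 fragments:
  1–42 → 42 bp
  43–156 → 114 bp
  157–163 → 7 bp
Sorted largest to smallest: 114, 42, 7 bp.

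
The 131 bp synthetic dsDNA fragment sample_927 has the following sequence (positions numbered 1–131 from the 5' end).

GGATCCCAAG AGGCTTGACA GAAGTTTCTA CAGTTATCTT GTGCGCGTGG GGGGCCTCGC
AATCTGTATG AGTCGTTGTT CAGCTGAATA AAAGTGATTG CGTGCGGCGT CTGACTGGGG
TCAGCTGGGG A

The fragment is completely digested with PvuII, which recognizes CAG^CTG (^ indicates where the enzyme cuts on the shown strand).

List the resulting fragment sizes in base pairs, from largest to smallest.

PvuII sites (CAGCTG) start at positions 81, 122.
PvuII cuts after base 3 of each site, so after positions 83, 124.
Linear molecule, 2 cuts → 3 fragments:
  1–83 → 83 bp
  84–124 → 41 bp
  125–131 → 7 bp
Sorted largest to smallest: 83, 41, 7 bp.

83, 41, 7 bp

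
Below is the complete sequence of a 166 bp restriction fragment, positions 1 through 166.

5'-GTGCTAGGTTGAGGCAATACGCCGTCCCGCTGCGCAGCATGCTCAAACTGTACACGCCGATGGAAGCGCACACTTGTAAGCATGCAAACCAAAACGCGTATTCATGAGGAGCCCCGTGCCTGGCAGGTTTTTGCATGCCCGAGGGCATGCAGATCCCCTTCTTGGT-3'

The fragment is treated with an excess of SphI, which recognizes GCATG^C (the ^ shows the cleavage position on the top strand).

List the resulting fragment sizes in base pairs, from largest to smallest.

SphI sites (GCATGC) start at positions 37, 80, 133, 145.
SphI cuts after base 5 of each site (before the last base), so after positions 41, 84, 137, 149.
Linear molecule, 4 cuts → 5 fragments:
  1–41 → 41 bp
  42–84 → 43 bp
  85–137 → 53 bp
  138–149 → 12 bp
  150–166 → 17 bp
Sorted largest to smallest: 53, 43, 41, 17, 12 bp.

53, 43, 41, 17, 12 bp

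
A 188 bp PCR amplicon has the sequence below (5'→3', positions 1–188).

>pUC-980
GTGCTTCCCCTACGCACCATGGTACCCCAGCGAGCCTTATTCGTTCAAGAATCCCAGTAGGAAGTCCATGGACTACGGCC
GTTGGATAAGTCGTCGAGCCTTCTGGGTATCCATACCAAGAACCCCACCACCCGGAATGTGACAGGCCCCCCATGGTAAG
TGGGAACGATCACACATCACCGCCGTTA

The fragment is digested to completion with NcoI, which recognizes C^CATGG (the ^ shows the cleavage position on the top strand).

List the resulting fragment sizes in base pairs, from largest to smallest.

85, 49, 37, 17 bp

NcoI sites (CCATGG) start at positions 17, 66, 151.
NcoI cuts after the first base of each site, so after positions 17, 66, 151.
Linear molecule, 3 cuts → 4 fragments:
  1–17 → 17 bp
  18–66 → 49 bp
  67–151 → 85 bp
  152–188 → 37 bp
Sorted largest to smallest: 85, 49, 37, 17 bp.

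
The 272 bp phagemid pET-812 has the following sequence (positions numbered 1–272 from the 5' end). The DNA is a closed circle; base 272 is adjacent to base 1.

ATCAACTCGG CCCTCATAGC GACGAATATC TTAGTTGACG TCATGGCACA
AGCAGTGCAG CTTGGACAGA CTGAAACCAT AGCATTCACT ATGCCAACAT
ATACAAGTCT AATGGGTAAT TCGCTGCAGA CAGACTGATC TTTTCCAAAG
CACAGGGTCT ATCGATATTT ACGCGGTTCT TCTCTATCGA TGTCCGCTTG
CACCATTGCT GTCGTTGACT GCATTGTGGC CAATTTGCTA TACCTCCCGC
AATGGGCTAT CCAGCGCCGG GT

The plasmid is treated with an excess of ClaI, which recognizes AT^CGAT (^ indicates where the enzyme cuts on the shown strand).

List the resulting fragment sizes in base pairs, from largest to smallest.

ClaI sites (ATCGAT) start at positions 161, 186.
ClaI cuts after base 2 of each site, so after positions 162, 187.
Circular molecule, 2 cuts → 2 fragments:
  163–187 → 25 bp
  188–272 then 1–162 → 85 + 162 = 247 bp
Sorted largest to smallest: 247, 25 bp.

247, 25 bp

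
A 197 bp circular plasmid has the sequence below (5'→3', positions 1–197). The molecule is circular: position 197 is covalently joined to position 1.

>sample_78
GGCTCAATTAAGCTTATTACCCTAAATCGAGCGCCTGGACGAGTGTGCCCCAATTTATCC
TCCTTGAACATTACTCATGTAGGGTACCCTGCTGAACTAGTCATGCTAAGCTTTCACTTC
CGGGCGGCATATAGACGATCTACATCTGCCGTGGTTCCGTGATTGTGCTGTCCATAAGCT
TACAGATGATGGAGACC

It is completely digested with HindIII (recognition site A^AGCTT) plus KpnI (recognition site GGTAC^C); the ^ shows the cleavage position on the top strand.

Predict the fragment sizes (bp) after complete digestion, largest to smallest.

HindIII sites (AAGCTT) start at positions 10, 108, 176.
HindIII cuts after the first base of each site, so after positions 10, 108, 176.
The KpnI site (GGTACC) starts at position 83.
KpnI cuts after base 5 of each site (before the last base), so after position 87.
Combined cut positions: 10, 87, 108, 176.
Circular molecule, 4 cuts → 4 fragments:
  11–87 → 77 bp
  88–108 → 21 bp
  109–176 → 68 bp
  177–197 then 1–10 → 21 + 10 = 31 bp
Sorted largest to smallest: 77, 68, 31, 21 bp.

77, 68, 31, 21 bp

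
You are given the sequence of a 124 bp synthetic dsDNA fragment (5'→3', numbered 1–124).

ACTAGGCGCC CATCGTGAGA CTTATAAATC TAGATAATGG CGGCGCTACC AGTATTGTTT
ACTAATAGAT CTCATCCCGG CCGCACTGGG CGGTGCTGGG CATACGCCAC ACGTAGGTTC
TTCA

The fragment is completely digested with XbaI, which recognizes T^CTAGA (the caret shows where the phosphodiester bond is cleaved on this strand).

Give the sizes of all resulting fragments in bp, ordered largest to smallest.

95, 29 bp

The XbaI site (TCTAGA) starts at position 29.
XbaI cuts after the first base of each site, so after position 29.
Linear molecule, 1 cut → 2 fragments:
  1–29 → 29 bp
  30–124 → 95 bp
Sorted largest to smallest: 95, 29 bp.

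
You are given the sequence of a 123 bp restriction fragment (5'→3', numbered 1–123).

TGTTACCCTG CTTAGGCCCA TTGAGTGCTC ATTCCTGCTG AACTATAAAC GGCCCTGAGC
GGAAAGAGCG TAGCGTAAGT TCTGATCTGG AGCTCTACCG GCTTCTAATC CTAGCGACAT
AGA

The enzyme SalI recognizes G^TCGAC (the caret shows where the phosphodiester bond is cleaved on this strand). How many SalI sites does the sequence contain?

No occurrence of GTCGAC is present in the sequence.
SalI does not cut: 0 sites.

0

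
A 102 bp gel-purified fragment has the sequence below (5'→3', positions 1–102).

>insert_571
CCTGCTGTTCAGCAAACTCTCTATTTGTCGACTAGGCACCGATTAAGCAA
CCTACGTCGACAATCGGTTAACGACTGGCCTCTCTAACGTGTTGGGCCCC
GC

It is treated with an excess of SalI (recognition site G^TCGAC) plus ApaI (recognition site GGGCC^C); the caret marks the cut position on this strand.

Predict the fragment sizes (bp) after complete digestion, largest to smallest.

42, 29, 27, 4 bp

SalI sites (GTCGAC) start at positions 27, 56.
SalI cuts after the first base of each site, so after positions 27, 56.
The ApaI site (GGGCCC) starts at position 94.
ApaI cuts after base 5 of each site (before the last base), so after position 98.
Combined cut positions: 27, 56, 98.
Linear molecule, 3 cuts → 4 fragments:
  1–27 → 27 bp
  28–56 → 29 bp
  57–98 → 42 bp
  99–102 → 4 bp
Sorted largest to smallest: 42, 29, 27, 4 bp.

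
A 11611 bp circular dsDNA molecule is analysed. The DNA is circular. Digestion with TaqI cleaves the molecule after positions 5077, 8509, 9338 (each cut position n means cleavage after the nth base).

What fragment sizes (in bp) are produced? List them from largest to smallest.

Circular molecule, 3 cuts → 3 fragments:
  8509 − 5077 = 3432 bp
  9338 − 8509 = 829 bp
  wrap: 11611 − 9338 + 5077 = 7350 bp
Sorted largest to smallest: 7350, 3432, 829 bp.

7350, 3432, 829 bp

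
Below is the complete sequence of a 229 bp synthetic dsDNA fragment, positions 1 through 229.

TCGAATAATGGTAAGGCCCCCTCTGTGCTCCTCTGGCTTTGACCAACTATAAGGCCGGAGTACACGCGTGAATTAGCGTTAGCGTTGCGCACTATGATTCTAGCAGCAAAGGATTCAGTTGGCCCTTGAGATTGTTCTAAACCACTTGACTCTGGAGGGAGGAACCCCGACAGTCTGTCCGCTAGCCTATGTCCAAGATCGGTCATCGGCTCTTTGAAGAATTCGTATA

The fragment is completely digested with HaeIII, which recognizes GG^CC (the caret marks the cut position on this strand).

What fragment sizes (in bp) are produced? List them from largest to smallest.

HaeIII sites (GGCC) start at positions 15, 53, 121.
HaeIII cuts after base 2 of each site, so after positions 16, 54, 122.
Linear molecule, 3 cuts → 4 fragments:
  1–16 → 16 bp
  17–54 → 38 bp
  55–122 → 68 bp
  123–229 → 107 bp
Sorted largest to smallest: 107, 68, 38, 16 bp.

107, 68, 38, 16 bp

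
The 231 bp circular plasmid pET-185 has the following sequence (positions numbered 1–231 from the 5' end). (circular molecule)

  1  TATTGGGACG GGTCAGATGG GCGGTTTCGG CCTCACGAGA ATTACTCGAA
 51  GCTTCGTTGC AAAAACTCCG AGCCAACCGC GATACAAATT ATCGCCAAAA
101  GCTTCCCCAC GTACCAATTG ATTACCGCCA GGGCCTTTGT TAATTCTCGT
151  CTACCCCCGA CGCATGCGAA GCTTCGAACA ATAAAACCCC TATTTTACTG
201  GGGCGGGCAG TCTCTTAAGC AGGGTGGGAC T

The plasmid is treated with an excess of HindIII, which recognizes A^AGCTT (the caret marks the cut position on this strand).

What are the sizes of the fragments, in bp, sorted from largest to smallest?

111, 70, 50 bp

HindIII sites (AAGCTT) start at positions 49, 99, 169.
HindIII cuts after the first base of each site, so after positions 49, 99, 169.
Circular molecule, 3 cuts → 3 fragments:
  50–99 → 50 bp
  100–169 → 70 bp
  170–231 then 1–49 → 62 + 49 = 111 bp
Sorted largest to smallest: 111, 70, 50 bp.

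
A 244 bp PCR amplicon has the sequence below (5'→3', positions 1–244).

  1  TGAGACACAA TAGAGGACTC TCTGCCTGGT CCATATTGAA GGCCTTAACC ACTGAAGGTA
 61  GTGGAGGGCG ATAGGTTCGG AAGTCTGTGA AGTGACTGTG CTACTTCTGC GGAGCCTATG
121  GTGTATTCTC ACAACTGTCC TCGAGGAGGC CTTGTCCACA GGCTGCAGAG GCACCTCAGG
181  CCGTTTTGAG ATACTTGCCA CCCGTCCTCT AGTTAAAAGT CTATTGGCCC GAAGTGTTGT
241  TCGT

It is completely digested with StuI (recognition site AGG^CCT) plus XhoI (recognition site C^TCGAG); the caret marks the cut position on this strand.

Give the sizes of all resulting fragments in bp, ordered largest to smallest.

98, 95, 42, 9 bp

StuI sites (AGGCCT) start at positions 40, 147.
StuI cuts after base 3 of each site, so after positions 42, 149.
The XhoI site (CTCGAG) starts at position 140.
XhoI cuts after the first base of each site, so after position 140.
Combined cut positions: 42, 140, 149.
Linear molecule, 3 cuts → 4 fragments:
  1–42 → 42 bp
  43–140 → 98 bp
  141–149 → 9 bp
  150–244 → 95 bp
Sorted largest to smallest: 98, 95, 42, 9 bp.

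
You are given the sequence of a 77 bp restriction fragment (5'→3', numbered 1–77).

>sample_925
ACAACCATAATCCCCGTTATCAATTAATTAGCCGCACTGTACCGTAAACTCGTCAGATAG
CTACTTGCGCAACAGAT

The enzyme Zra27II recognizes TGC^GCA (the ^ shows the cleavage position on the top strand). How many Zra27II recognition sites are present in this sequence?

TGCGCA occurs starting at position 66.
Zra27II cuts at 1 site.

1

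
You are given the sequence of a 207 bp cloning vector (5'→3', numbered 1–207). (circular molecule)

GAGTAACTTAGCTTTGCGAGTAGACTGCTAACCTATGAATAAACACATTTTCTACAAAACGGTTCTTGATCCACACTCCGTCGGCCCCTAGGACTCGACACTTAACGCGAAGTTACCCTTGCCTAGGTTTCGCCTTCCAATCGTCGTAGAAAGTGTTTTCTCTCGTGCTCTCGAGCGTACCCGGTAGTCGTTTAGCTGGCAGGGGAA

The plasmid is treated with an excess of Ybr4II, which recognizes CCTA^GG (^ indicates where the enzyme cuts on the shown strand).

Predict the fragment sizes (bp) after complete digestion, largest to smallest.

172, 35 bp

Ybr4II sites (CCTAGG) start at positions 87, 122.
Ybr4II cuts after base 4 of each site, so after positions 90, 125.
Circular molecule, 2 cuts → 2 fragments:
  91–125 → 35 bp
  126–207 then 1–90 → 82 + 90 = 172 bp
Sorted largest to smallest: 172, 35 bp.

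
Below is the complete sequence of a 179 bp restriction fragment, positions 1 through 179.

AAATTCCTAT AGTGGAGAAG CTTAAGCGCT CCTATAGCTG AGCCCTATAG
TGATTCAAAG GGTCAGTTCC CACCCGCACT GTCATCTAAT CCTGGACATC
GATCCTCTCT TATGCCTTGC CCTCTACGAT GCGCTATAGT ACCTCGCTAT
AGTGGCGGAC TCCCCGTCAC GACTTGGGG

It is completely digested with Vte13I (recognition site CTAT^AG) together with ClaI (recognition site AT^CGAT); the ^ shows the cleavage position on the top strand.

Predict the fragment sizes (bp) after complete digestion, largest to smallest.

Vte13I sites (CTATAG) start at positions 7, 32, 45, 134, 147.
Vte13I cuts after base 4 of each site, so after positions 10, 35, 48, 137, 150.
The ClaI site (ATCGAT) starts at position 98.
ClaI cuts after base 2 of each site, so after position 99.
Combined cut positions: 10, 35, 48, 99, 137, 150.
Linear molecule, 6 cuts → 7 fragments:
  1–10 → 10 bp
  11–35 → 25 bp
  36–48 → 13 bp
  49–99 → 51 bp
  100–137 → 38 bp
  138–150 → 13 bp
  151–179 → 29 bp
Sorted largest to smallest: 51, 38, 29, 25, 13, 13, 10 bp.

51, 38, 29, 25, 13, 13, 10 bp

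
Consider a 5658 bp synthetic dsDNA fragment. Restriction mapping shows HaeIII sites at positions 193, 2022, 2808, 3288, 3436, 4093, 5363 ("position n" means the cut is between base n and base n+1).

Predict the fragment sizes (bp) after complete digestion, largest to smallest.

1829, 1270, 786, 657, 480, 295, 193, 148 bp

Linear molecule, 7 cuts → 8 fragments:
  193 − 0 = 193 bp
  2022 − 193 = 1829 bp
  2808 − 2022 = 786 bp
  3288 − 2808 = 480 bp
  3436 − 3288 = 148 bp
  4093 − 3436 = 657 bp
  5363 − 4093 = 1270 bp
  5658 − 5363 = 295 bp
Sorted largest to smallest: 1829, 1270, 786, 657, 480, 295, 193, 148 bp.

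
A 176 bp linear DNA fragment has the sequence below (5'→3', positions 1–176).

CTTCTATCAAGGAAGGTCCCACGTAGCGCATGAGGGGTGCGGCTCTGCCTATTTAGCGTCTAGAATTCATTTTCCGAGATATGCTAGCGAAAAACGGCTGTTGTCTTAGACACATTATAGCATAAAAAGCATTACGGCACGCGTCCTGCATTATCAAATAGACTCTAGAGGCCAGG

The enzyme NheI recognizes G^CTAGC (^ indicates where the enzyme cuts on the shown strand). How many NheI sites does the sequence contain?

1

GCTAGC occurs starting at position 83.
NheI cuts at 1 site.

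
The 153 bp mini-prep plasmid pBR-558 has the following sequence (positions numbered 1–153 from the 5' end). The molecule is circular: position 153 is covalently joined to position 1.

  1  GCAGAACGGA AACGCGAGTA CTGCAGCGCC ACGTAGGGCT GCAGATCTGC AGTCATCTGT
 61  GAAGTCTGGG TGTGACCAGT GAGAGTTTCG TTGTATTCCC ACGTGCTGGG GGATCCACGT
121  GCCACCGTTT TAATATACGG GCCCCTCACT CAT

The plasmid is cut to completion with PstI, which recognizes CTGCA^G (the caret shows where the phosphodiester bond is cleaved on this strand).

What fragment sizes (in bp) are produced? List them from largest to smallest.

127, 18, 8 bp

PstI sites (CTGCAG) start at positions 21, 39, 47.
PstI cuts after base 5 of each site (before the last base), so after positions 25, 43, 51.
Circular molecule, 3 cuts → 3 fragments:
  26–43 → 18 bp
  44–51 → 8 bp
  52–153 then 1–25 → 102 + 25 = 127 bp
Sorted largest to smallest: 127, 18, 8 bp.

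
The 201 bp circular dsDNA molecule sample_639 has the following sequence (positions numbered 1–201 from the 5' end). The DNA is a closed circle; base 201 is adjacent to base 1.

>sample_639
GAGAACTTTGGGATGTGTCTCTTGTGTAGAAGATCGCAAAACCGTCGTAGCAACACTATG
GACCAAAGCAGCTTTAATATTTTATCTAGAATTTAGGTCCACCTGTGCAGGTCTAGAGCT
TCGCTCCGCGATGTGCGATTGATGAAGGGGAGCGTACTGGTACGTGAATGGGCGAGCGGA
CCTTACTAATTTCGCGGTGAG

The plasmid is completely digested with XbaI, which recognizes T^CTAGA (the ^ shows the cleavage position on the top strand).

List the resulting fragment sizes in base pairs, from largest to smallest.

174, 27 bp

XbaI sites (TCTAGA) start at positions 85, 112.
XbaI cuts after the first base of each site, so after positions 85, 112.
Circular molecule, 2 cuts → 2 fragments:
  86–112 → 27 bp
  113–201 then 1–85 → 89 + 85 = 174 bp
Sorted largest to smallest: 174, 27 bp.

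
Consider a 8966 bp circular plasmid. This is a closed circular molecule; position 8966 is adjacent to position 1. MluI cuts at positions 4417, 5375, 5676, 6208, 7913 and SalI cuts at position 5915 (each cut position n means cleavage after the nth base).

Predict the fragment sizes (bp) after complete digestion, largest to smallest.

5470, 1705, 958, 301, 293, 239 bp

Combined cut positions (sorted): 4417, 5375, 5676, 5915, 6208, 7913.
Circular molecule, 6 cuts → 6 fragments:
  5375 − 4417 = 958 bp
  5676 − 5375 = 301 bp
  5915 − 5676 = 239 bp
  6208 − 5915 = 293 bp
  7913 − 6208 = 1705 bp
  wrap: 8966 − 7913 + 4417 = 5470 bp
Sorted largest to smallest: 5470, 1705, 958, 301, 293, 239 bp.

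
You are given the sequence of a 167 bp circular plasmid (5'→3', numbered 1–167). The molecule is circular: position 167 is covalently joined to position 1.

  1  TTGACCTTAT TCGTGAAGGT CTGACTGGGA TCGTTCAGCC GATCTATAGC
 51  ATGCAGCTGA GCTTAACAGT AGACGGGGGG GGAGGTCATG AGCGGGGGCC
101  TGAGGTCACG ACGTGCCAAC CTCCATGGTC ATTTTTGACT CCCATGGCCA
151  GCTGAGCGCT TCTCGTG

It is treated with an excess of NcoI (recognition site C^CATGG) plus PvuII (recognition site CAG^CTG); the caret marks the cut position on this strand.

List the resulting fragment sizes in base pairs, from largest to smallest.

NcoI sites (CCATGG) start at positions 123, 142.
NcoI cuts after the first base of each site, so after positions 123, 142.
PvuII sites (CAGCTG) start at positions 54, 149.
PvuII cuts after base 3 of each site, so after positions 56, 151.
Combined cut positions: 56, 123, 142, 151.
Circular molecule, 4 cuts → 4 fragments:
  57–123 → 67 bp
  124–142 → 19 bp
  143–151 → 9 bp
  152–167 then 1–56 → 16 + 56 = 72 bp
Sorted largest to smallest: 72, 67, 19, 9 bp.

72, 67, 19, 9 bp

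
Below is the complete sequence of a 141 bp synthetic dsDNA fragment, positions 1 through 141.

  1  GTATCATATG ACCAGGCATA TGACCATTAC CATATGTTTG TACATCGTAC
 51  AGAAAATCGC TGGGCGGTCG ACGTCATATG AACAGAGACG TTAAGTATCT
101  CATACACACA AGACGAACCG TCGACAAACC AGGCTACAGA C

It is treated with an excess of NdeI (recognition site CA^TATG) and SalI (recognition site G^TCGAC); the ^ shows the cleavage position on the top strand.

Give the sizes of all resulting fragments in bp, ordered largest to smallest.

NdeI sites (CATATG) start at positions 5, 17, 31, 75.
NdeI cuts after base 2 of each site, so after positions 6, 18, 32, 76.
SalI sites (GTCGAC) start at positions 67, 120.
SalI cuts after the first base of each site, so after positions 67, 120.
Combined cut positions: 6, 18, 32, 67, 76, 120.
Linear molecule, 6 cuts → 7 fragments:
  1–6 → 6 bp
  7–18 → 12 bp
  19–32 → 14 bp
  33–67 → 35 bp
  68–76 → 9 bp
  77–120 → 44 bp
  121–141 → 21 bp
Sorted largest to smallest: 44, 35, 21, 14, 12, 9, 6 bp.

44, 35, 21, 14, 12, 9, 6 bp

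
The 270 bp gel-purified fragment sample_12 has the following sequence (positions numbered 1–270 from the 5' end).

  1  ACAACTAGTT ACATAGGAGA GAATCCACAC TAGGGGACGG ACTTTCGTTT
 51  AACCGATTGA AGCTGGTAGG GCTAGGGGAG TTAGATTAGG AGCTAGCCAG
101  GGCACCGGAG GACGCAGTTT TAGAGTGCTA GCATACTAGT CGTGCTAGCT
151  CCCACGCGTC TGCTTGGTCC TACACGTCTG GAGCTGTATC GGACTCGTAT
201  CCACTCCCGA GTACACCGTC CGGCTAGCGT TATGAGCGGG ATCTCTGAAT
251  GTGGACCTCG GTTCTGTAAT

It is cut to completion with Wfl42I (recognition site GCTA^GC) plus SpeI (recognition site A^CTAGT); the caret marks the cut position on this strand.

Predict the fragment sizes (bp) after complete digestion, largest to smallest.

91, 79, 44, 35, 12, 5, 4 bp

Wfl42I sites (GCTAGC) start at positions 92, 127, 144, 223.
Wfl42I cuts after base 4 of each site, so after positions 95, 130, 147, 226.
SpeI sites (ACTAGT) start at positions 4, 135.
SpeI cuts after the first base of each site, so after positions 4, 135.
Combined cut positions: 4, 95, 130, 135, 147, 226.
Linear molecule, 6 cuts → 7 fragments:
  1–4 → 4 bp
  5–95 → 91 bp
  96–130 → 35 bp
  131–135 → 5 bp
  136–147 → 12 bp
  148–226 → 79 bp
  227–270 → 44 bp
Sorted largest to smallest: 91, 79, 44, 35, 12, 5, 4 bp.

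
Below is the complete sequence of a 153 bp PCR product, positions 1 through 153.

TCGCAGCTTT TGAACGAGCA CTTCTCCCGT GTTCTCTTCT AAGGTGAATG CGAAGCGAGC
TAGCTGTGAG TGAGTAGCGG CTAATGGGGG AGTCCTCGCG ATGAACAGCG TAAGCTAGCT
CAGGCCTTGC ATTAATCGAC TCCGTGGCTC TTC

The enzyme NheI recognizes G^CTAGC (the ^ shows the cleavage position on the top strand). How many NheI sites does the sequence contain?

2

GCTAGC occurs starting at positions 59, 114.
NheI cuts at 2 sites.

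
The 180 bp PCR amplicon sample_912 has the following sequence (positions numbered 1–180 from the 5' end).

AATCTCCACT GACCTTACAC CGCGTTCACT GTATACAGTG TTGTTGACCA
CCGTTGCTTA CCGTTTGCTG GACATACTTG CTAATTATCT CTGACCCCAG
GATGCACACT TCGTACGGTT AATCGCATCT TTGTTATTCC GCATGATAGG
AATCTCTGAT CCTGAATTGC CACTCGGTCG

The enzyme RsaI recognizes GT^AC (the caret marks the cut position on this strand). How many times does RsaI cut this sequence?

1

GTAC occurs starting at position 113.
RsaI cuts at 1 site.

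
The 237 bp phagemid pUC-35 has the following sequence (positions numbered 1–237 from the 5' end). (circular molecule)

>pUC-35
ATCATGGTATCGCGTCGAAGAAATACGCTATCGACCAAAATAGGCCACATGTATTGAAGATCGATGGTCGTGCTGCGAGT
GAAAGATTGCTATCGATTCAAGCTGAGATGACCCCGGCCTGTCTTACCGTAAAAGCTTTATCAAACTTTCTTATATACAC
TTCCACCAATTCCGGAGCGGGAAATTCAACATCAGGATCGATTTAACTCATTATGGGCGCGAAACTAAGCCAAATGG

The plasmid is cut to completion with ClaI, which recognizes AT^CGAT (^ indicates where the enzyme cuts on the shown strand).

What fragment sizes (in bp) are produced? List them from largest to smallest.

105, 100, 32 bp

ClaI sites (ATCGAT) start at positions 60, 92, 197.
ClaI cuts after base 2 of each site, so after positions 61, 93, 198.
Circular molecule, 3 cuts → 3 fragments:
  62–93 → 32 bp
  94–198 → 105 bp
  199–237 then 1–61 → 39 + 61 = 100 bp
Sorted largest to smallest: 105, 100, 32 bp.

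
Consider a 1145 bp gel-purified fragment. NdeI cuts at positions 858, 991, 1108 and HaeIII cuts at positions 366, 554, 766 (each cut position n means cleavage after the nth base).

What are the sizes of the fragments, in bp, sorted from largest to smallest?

366, 212, 188, 133, 117, 92, 37 bp

Combined cut positions (sorted): 366, 554, 766, 858, 991, 1108.
Linear molecule, 6 cuts → 7 fragments:
  366 − 0 = 366 bp
  554 − 366 = 188 bp
  766 − 554 = 212 bp
  858 − 766 = 92 bp
  991 − 858 = 133 bp
  1108 − 991 = 117 bp
  1145 − 1108 = 37 bp
Sorted largest to smallest: 366, 212, 188, 133, 117, 92, 37 bp.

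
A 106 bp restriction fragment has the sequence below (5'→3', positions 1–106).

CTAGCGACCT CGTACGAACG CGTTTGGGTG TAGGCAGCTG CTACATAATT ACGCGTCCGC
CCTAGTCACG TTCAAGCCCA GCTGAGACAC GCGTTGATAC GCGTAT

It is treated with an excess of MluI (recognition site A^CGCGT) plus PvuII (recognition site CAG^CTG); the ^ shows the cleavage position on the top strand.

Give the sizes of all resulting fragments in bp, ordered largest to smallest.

30, 19, 18, 14, 10, 8, 7 bp

MluI sites (ACGCGT) start at positions 18, 51, 89, 99.
MluI cuts after the first base of each site, so after positions 18, 51, 89, 99.
PvuII sites (CAGCTG) start at positions 35, 79.
PvuII cuts after base 3 of each site, so after positions 37, 81.
Combined cut positions: 18, 37, 51, 81, 89, 99.
Linear molecule, 6 cuts → 7 fragments:
  1–18 → 18 bp
  19–37 → 19 bp
  38–51 → 14 bp
  52–81 → 30 bp
  82–89 → 8 bp
  90–99 → 10 bp
  100–106 → 7 bp
Sorted largest to smallest: 30, 19, 18, 14, 10, 8, 7 bp.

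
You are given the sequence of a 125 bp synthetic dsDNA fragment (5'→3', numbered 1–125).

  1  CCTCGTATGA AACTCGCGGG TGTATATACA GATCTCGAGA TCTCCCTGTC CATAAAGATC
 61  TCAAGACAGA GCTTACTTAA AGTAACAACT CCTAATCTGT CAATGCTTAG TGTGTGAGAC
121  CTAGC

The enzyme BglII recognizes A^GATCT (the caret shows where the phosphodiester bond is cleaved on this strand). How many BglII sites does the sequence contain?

3

AGATCT occurs starting at positions 30, 38, 56.
BglII cuts at 3 sites.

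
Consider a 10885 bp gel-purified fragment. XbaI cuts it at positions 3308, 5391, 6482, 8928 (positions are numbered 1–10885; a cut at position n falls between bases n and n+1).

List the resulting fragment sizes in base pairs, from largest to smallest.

3308, 2446, 2083, 1957, 1091 bp

Linear molecule, 4 cuts → 5 fragments:
  3308 − 0 = 3308 bp
  5391 − 3308 = 2083 bp
  6482 − 5391 = 1091 bp
  8928 − 6482 = 2446 bp
  10885 − 8928 = 1957 bp
Sorted largest to smallest: 3308, 2446, 2083, 1957, 1091 bp.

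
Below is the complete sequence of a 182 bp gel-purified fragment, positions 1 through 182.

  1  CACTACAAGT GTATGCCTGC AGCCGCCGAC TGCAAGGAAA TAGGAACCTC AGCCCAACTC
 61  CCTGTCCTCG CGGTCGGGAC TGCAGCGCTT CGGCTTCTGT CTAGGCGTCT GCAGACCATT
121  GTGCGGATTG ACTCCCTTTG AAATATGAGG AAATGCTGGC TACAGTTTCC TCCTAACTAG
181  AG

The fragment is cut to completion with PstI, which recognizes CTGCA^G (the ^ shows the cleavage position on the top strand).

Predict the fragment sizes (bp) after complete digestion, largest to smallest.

PstI sites (CTGCAG) start at positions 17, 80, 109.
PstI cuts after base 5 of each site (before the last base), so after positions 21, 84, 113.
Linear molecule, 3 cuts → 4 fragments:
  1–21 → 21 bp
  22–84 → 63 bp
  85–113 → 29 bp
  114–182 → 69 bp
Sorted largest to smallest: 69, 63, 29, 21 bp.

69, 63, 29, 21 bp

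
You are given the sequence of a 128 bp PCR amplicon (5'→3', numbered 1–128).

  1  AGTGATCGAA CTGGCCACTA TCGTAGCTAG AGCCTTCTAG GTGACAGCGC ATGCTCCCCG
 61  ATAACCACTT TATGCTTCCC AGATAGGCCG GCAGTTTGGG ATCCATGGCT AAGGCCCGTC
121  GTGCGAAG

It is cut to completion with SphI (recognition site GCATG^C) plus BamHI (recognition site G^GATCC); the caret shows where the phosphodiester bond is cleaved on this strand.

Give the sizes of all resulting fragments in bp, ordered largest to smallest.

The SphI site (GCATGC) starts at position 49.
SphI cuts after base 5 of each site (before the last base), so after position 53.
The BamHI site (GGATCC) starts at position 99.
BamHI cuts after the first base of each site, so after position 99.
Combined cut positions: 53, 99.
Linear molecule, 2 cuts → 3 fragments:
  1–53 → 53 bp
  54–99 → 46 bp
  100–128 → 29 bp
Sorted largest to smallest: 53, 46, 29 bp.

53, 46, 29 bp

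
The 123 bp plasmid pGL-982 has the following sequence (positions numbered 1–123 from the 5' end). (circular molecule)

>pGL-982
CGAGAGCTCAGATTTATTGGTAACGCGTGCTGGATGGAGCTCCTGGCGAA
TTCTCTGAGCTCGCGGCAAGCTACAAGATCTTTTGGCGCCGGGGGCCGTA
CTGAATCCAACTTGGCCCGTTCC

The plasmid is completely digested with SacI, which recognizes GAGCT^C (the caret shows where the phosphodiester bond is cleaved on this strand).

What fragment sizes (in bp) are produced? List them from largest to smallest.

70, 33, 20 bp

SacI sites (GAGCTC) start at positions 4, 37, 57.
SacI cuts after base 5 of each site (before the last base), so after positions 8, 41, 61.
Circular molecule, 3 cuts → 3 fragments:
  9–41 → 33 bp
  42–61 → 20 bp
  62–123 then 1–8 → 62 + 8 = 70 bp
Sorted largest to smallest: 70, 33, 20 bp.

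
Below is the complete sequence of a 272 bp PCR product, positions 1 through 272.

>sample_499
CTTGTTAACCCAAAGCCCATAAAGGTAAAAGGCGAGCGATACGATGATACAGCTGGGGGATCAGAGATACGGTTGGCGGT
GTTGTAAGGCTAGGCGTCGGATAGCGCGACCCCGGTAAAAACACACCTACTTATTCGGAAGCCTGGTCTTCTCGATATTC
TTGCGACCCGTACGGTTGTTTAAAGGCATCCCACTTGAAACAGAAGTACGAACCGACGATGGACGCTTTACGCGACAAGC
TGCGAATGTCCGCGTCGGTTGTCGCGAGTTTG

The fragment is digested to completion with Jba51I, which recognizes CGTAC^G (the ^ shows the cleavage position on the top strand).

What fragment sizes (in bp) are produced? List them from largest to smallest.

The Jba51I site (CGTACG) starts at position 169.
Jba51I cuts after base 5 of each site (before the last base), so after position 173.
Linear molecule, 1 cut → 2 fragments:
  1–173 → 173 bp
  174–272 → 99 bp
Sorted largest to smallest: 173, 99 bp.

173, 99 bp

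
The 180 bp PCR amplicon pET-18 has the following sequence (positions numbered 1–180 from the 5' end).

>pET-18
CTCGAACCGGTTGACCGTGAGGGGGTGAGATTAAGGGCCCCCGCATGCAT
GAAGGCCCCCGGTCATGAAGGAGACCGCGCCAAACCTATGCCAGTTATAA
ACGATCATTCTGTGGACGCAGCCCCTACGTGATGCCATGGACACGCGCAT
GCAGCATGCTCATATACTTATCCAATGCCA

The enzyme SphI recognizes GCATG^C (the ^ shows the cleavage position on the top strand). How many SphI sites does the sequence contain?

GCATGC occurs starting at positions 43, 147, 154.
SphI cuts at 3 sites.

3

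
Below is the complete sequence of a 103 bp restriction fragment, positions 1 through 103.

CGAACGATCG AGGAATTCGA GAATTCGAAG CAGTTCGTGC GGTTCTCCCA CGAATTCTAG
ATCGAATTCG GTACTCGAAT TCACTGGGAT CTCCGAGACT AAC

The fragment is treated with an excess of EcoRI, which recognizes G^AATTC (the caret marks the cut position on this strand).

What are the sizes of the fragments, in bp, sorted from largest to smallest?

31, 26, 13, 13, 12, 8 bp

EcoRI sites (GAATTC) start at positions 13, 21, 52, 64, 77.
EcoRI cuts after the first base of each site, so after positions 13, 21, 52, 64, 77.
Linear molecule, 5 cuts → 6 fragments:
  1–13 → 13 bp
  14–21 → 8 bp
  22–52 → 31 bp
  53–64 → 12 bp
  65–77 → 13 bp
  78–103 → 26 bp
Sorted largest to smallest: 31, 26, 13, 13, 12, 8 bp.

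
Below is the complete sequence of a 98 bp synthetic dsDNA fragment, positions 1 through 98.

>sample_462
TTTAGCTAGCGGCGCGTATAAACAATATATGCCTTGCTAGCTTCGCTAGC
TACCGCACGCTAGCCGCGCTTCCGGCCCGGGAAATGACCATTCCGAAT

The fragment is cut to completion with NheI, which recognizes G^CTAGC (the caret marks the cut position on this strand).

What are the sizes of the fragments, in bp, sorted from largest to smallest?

39, 31, 14, 9, 5 bp

NheI sites (GCTAGC) start at positions 5, 36, 45, 59.
NheI cuts after the first base of each site, so after positions 5, 36, 45, 59.
Linear molecule, 4 cuts → 5 fragments:
  1–5 → 5 bp
  6–36 → 31 bp
  37–45 → 9 bp
  46–59 → 14 bp
  60–98 → 39 bp
Sorted largest to smallest: 39, 31, 14, 9, 5 bp.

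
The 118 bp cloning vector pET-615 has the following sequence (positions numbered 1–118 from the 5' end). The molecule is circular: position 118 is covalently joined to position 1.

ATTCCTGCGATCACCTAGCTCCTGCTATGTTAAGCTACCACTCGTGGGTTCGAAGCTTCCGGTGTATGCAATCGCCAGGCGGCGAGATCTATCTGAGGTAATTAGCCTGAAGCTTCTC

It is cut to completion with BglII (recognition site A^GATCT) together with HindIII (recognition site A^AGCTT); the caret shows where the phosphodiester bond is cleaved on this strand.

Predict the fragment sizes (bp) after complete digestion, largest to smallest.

The BglII site (AGATCT) starts at position 85.
BglII cuts after the first base of each site, so after position 85.
HindIII sites (AAGCTT) start at positions 53, 110.
HindIII cuts after the first base of each site, so after positions 53, 110.
Combined cut positions: 53, 85, 110.
Circular molecule, 3 cuts → 3 fragments:
  54–85 → 32 bp
  86–110 → 25 bp
  111–118 then 1–53 → 8 + 53 = 61 bp
Sorted largest to smallest: 61, 32, 25 bp.

61, 32, 25 bp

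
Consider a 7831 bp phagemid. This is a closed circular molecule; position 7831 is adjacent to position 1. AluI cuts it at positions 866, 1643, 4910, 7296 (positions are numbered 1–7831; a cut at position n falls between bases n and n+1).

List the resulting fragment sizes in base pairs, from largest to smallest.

Circular molecule, 4 cuts → 4 fragments:
  1643 − 866 = 777 bp
  4910 − 1643 = 3267 bp
  7296 − 4910 = 2386 bp
  wrap: 7831 − 7296 + 866 = 1401 bp
Sorted largest to smallest: 3267, 2386, 1401, 777 bp.

3267, 2386, 1401, 777 bp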